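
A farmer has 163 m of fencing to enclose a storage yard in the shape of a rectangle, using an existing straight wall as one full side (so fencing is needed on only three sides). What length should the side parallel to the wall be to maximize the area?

Let the sides perpendicular to the wall have length x and the parallel side y, so 2x + y = 163 and the area is A = xy = x(163 − 2x).
A'(x) = 163 − 4x = 0 gives x = 163/4, and A''(x) = −4 < 0 confirms a maximum.
Then y = 163 − 2·163/4 = 163/2 and A = 26569/8.

163/2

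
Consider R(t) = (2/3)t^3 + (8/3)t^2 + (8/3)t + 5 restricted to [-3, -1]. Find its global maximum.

5

Differentiating, R'(t) = 2t^2 + (16/3)t + 8/3; whose only zero in [-3, -1] is t = -2.
Candidates: R(-3) = 3, R(-2) = 5, R(-1) = 13/3.
The maximum over the interval is 5, attained at t = -2.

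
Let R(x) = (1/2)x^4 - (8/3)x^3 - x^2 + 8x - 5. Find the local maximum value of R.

-1/6

Critical points: R'(x) = 2x^3 - 8x^2 - 2x + 8 vanishes at x = -1, 1, 4.
Since R''(x) = 6x^2 - 16x - 2, we get R''(-1) = 20 > 0 ⇒ local minimum; R''(1) = -12 < 0 ⇒ local maximum; R''(4) = 30 > 0 ⇒ local minimum.
So the local maximum value is R(1) = -1/6.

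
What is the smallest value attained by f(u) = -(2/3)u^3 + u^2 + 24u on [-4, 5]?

-45

The derivative is -2u^2 + 2u + 24, which vanishes at u = -3 and u = 4.
Compare values at every candidate in [-4, 5]: f(-4) = -112/3; f(-3) = -45; f(4) = 208/3; f(5) = 185/3.
So the minimum is f(-3) = -45.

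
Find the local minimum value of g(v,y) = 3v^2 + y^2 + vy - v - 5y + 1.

-60/11

∂g/∂v = 6v + y - 1 = 0 and ∂g/∂y = v + 2y - 5 = 0, so (v, y) = (-3/11, 29/11).
The Hessian has g_{vv} = 6, g_{yy} = 2, g_{vy} = 1, giving D = 11 > 0 with g_{vv} > 0, so the point is a local minimum.
g(-3/11, 29/11) = -60/11.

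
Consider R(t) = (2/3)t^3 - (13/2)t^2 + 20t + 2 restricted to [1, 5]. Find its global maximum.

Differentiating, R'(t) = 2t^2 - 13t + 20; which vanishes at t = 5/2 and t = 4.
Compare values at every candidate in [1, 5]: R(1) = 97/6, R(5/2) = 523/24, R(4) = 62/3, R(5) = 137/6.
So the maximum is R(5) = 137/6.

137/6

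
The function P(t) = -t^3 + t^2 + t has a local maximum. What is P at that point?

Critical points: P'(t) = -3t^2 + 2t + 1 vanishes at t = -1/3, 1.
Since P''(t) = -6t + 2, we get P''(-1/3) = 4 > 0 ⇒ local minimum; P''(1) = -4 < 0 ⇒ local maximum.
So the local maximum value is P(1) = 1.

1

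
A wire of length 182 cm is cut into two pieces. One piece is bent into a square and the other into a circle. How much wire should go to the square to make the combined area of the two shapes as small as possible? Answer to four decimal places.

Let x be the length used for the square. Square side x/4; circle radius (182−x)/(2π).
A(x) = (x/4)² + π·((182−x)/(2π))² = x²/16 + (182−x)²/(4π) for 0 ≤ x ≤ 182. A'(x) = x/8 − (182−x)/(2π) = 0 gives x = 4·182/(π+4) ≈ 101.9380.
A'' = 1/8 + 1/(2π) > 0, so this gives the minimum combined area; x ≈ 101.9380 cm to the square.

101.9380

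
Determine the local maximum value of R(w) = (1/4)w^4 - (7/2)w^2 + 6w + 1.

R'(w) = w^3 - 7w + 6 = 0 at w = -3, 1, 2.
R''(w) = 3w^2 - 7. R''(-3) = 20 > 0 ⇒ local minimum; R''(1) = -4 < 0 ⇒ local maximum; R''(2) = 5 > 0 ⇒ local minimum.
The local maximum is R(1) = 15/4.

15/4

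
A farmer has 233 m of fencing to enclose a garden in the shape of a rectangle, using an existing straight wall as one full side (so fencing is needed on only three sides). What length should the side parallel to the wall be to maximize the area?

233/2

Let the sides perpendicular to the wall have length x and the parallel side y, so 2x + y = 233 and the area is A = xy = x(233 − 2x).
A'(x) = 233 − 4x = 0 gives x = 233/4, and A''(x) = −4 < 0 confirms a maximum.
Then y = 233 − 2·233/4 = 233/2 and A = 54289/8.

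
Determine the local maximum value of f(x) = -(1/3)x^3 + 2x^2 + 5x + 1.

f'(x) = -x^2 + 4x + 5. Setting f'(x) = 0 gives x ∈ {-1, 5}.
Second-derivative test with f''(x) = -2x + 4: f''(-1) = 6 > 0 ⇒ local minimum; f''(5) = -6 < 0 ⇒ local maximum.
So the local maximum value is f(5) = 103/3.

103/3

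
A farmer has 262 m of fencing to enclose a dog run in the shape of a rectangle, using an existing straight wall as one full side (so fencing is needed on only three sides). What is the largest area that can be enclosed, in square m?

17161/2

Let the sides perpendicular to the wall have length x and the parallel side y, so 2x + y = 262 and the area is A = xy = x(262 − 2x).
A'(x) = 262 − 4x = 0 gives x = 131/2, and A''(x) = −4 < 0 confirms a maximum.
Then y = 262 − 2·131/2 = 131 and A = 17161/2.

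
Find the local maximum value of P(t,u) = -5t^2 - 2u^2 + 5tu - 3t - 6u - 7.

61/5

∂P/∂t = -10t + 5u - 3 = 0 and ∂P/∂u = 5t - 4u - 6 = 0, so (t, u) = (-14/5, -5).
The Hessian has P_{tt} = -10, P_{uu} = -4, P_{tu} = 5, giving D = 15 > 0 with P_{tt} < 0, so the point is a local maximum.
P(-14/5, -5) = 61/5.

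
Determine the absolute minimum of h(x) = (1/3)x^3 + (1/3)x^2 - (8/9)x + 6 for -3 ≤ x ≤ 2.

8/3

The derivative is x^2 + (2/3)x - 8/9, which vanishes at x = -4/3 and x = 2/3.
Evaluating at the critical points and endpoints: h(-3) = 8/3; h(-4/3) = 566/81; h(2/3) = 458/81; h(2) = 74/9.
Hence the absolute minimum is 8/3 at x = -3.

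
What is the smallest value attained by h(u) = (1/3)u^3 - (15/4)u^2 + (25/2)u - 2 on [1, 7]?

The derivative is u^2 - (15/2)u + 25/2, which vanishes at u = 5/2 and u = 5.
Candidates: h(1) = 85/12,  h(5/2) = 529/48,  h(5) = 101/12,  h(7) = 193/12.
The minimum over the interval is 85/12, attained at u = 1.

85/12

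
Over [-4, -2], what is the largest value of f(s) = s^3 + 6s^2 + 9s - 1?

-1

The derivative is 3s^2 + 12s + 9, whose only zero in [-4, -2] is s = -3.
Evaluating at the critical points and endpoints: f(-4) = -5, f(-3) = -1, f(-2) = -3.
Hence the absolute maximum is -1 at s = -3.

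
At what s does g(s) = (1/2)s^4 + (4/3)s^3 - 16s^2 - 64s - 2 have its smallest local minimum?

4

g'(s) = 2s^3 + 4s^2 - 32s - 64. Setting g'(s) = 0 gives s ∈ {-4, -2, 4}.
Since g''(s) = 6s^2 + 8s - 32, we get g''(-4) = 32 > 0 ⇒ local minimum; g''(-2) = -24 < 0 ⇒ local maximum; g''(4) = 96 > 0 ⇒ local minimum.
Thus g has its smallest local minimum at s = 4, with value -902/3.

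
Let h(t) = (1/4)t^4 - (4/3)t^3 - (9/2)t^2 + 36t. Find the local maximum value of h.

207/4

h'(t) = t^3 - 4t^2 - 9t + 36. Setting h'(t) = 0 gives t ∈ {-3, 3, 4}.
Since h''(t) = 3t^2 - 8t - 9, we get h''(-3) = 42 > 0 ⇒ local minimum; h''(3) = -6 < 0 ⇒ local maximum; h''(4) = 7 > 0 ⇒ local minimum.
So the local maximum value is h(3) = 207/4.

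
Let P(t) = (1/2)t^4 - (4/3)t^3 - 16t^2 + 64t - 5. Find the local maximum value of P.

169/3

Critical points: P'(t) = 2t^3 - 4t^2 - 32t + 64 vanishes at t = -4, 2, 4.
Second-derivative test with P''(t) = 6t^2 - 8t - 32: P''(-4) = 96 > 0 ⇒ local minimum; P''(2) = -24 < 0 ⇒ local maximum; P''(4) = 32 > 0 ⇒ local minimum.
The local maximum is P(2) = 169/3.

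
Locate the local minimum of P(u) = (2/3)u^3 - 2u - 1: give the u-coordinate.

Critical points: P'(u) = 2u^2 - 2 vanishes at u = -1, 1.
Second-derivative test with P''(u) = 4u: P''(-1) = -4 < 0 ⇒ local maximum; P''(1) = 4 > 0 ⇒ local minimum.
The local minimum is P(1) = -7/3.

1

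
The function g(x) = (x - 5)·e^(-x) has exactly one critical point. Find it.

6

Differentiating with the product rule gives g'(x) = (-x + 6)·e^(-x). Since e^(-x) > 0, the only critical point is x = 6.
g''(6) has the same sign as -1 < 0, so this is a local maximum.
g(6) = (1)·e^(-6) ≈ 0.0025.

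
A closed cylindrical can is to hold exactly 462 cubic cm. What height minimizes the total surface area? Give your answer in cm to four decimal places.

8.3788

With radius r and height h, πr²h = 462 so h = 462/(πr²), and S(r) = 2πr² + 2πrh = 2πr² + 2·462/r.
S'(r) = 4πr − 2·462/r² = 0 ⇒ r³ = 462/(2π), so r ≈ 4.1894 and h = 2r ≈ 8.3788.
S''(r) = 4π + 4·462/r³ > 0, so this is the minimum; S ≈ 330.8333.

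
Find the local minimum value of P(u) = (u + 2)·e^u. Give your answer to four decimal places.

-0.0498

P'(u) = 1·e^u + (u + 2)·1·e^u = (u + 3)·e^u. Since e^u > 0, the only critical point is u = -3.
P''(-3) has the same sign as 1 > 0, so this is a local minimum.
P(-3) = (-1)·e^(-3) ≈ -0.0498.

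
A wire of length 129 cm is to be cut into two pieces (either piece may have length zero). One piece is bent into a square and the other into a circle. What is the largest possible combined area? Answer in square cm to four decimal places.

Let x be the length used for the square. Square side x/4; circle radius (129−x)/(2π).
A(x) = (x/4)² + π·((129−x)/(2π))² = x²/16 + (129−x)²/(4π) for 0 ≤ x ≤ 129. A'(x) = x/8 − (129−x)/(2π) = 0 gives x = 4·129/(π+4) ≈ 72.2528.
A'' > 0, so the interior critical point is a minimum; the maximum is at an endpoint. A(0) = 1324.2487 and A(129) = 1040.0625, so the largest area is 1324.2487.

1324.2487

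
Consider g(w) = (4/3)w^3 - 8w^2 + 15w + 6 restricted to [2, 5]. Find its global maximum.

143/3

g'(w) = 4w^2 - 16w + 15, whose only zero in [2, 5] is w = 5/2.
Compare values at every candidate in [2, 5]: g(2) = 44/3, g(5/2) = 43/3, g(5) = 143/3.
So the maximum is g(5) = 143/3.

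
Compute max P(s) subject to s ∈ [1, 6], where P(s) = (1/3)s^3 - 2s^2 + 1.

1

P'(s) = s^2 - 4s, whose only zero in [1, 6] is s = 4.
Candidates: P(1) = -2/3; P(4) = -29/3; P(6) = 1.
Hence the absolute maximum is 1 at s = 6.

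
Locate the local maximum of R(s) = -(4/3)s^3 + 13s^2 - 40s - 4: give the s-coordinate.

R'(s) = -4s^2 + 26s - 40 = 0 at s = 5/2, 4.
R''(s) = -8s + 26. R''(5/2) = 6 > 0 ⇒ local minimum; R''(4) = -6 < 0 ⇒ local maximum.
The local maximum is R(4) = -124/3.

4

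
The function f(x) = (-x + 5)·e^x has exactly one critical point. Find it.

4

Differentiating with the product rule gives f'(x) = (-x + 4)·e^x. Since e^x > 0, the only critical point is x = 4.
f''(4) has the same sign as -1 < 0, so this is a local maximum.
f(4) = (1)·e^(4) ≈ 54.5982.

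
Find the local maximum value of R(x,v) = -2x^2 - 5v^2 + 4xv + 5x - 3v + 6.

227/24

∂R/∂x = -4x + 4v + 5 = 0 and ∂R/∂v = 4x - 10v - 3 = 0, so (x, v) = (19/12, 1/3).
The Hessian has R_{xx} = -4, R_{vv} = -10, R_{xv} = 4, giving D = 24 > 0 with R_{xx} < 0, so the point is a local maximum.
R(19/12, 1/3) = 227/24.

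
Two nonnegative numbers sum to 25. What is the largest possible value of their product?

With x + y = 25, the product is P(x) = x(25 − x).
P'(x) = 25 − 2x = 0 gives x = 25/2; P'' = −2 < 0, so this is the maximum.
P = 25/2·25/2 = 625/4.

625/4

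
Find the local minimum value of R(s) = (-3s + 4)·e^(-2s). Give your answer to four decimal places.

-0.0383

Differentiating with the product rule gives R'(s) = (6s - 11)·e^(-2s). Since e^(-2s) > 0, the only critical point is s = 11/6.
R''(11/6) has the same sign as 6 > 0, so this is a local minimum.
R(11/6) = (-3/2)·e^(-11/3) ≈ -0.0383.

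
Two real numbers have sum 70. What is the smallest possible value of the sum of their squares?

With a + b = 70, a^2 + b^2 = a^2 + (70 − a)^2.
The derivative 2a − 2(70 − a) = 4a − 140 vanishes at a = 35; second derivative 4 > 0, a minimum.
The minimum is 2·(35)^2 = 2450.

2450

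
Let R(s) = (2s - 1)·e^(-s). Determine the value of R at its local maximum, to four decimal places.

Differentiating with the product rule gives R'(s) = (-2s + 3)·e^(-s). Since e^(-s) > 0, the only critical point is s = 3/2.
R''(3/2) has the same sign as -2 < 0, so this is a local maximum.
R(3/2) = (2)·e^(-3/2) ≈ 0.4463.

0.4463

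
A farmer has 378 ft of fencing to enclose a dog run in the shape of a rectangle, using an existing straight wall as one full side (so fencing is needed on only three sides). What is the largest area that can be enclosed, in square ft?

Let the sides perpendicular to the wall have length x and the parallel side y, so 2x + y = 378 and the area is A = xy = x(378 − 2x).
A'(x) = 378 − 4x = 0 gives x = 189/2, and A''(x) = −4 < 0 confirms a maximum.
Then y = 378 − 2·189/2 = 189 and A = 35721/2.

35721/2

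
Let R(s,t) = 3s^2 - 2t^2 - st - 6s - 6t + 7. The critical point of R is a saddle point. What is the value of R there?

247/25

∂R/∂s = 6s - t - 6 = 0 and ∂R/∂t = -s - 4t - 6 = 0, so (s, t) = (18/25, -42/25).
The Hessian has R_{ss} = 6, R_{tt} = -4, R_{st} = -1, giving D = -25 < 0, so the point is a saddle point.
R(18/25, -42/25) = 247/25.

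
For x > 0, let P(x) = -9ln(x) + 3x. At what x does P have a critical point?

3

P'(x) = -9/x + 3 = 0 gives x = 3.
P''(x) = 9/x², which is positive for x > 0, so this is a local minimum.
P(3) = -9·ln(3) + 9 ≈ -0.8875.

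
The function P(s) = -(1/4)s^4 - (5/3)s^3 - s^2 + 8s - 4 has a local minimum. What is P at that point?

-44/3

Critical points: P'(s) = -s^3 - 5s^2 - 2s + 8 vanishes at s = -4, -2, 1.
Since P''(s) = -3s^2 - 10s - 2, we get P''(-4) = -10 < 0 ⇒ local maximum; P''(-2) = 6 > 0 ⇒ local minimum; P''(1) = -15 < 0 ⇒ local maximum.
Thus P has its local minimum at s = -2, with value -44/3.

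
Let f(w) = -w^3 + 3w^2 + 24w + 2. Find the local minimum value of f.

Critical points: f'(w) = -3w^2 + 6w + 24 vanishes at w = -2, 4.
Second-derivative test with f''(w) = -6w + 6: f''(-2) = 18 > 0 ⇒ local minimum; f''(4) = -18 < 0 ⇒ local maximum.
The local minimum is f(-2) = -26.

-26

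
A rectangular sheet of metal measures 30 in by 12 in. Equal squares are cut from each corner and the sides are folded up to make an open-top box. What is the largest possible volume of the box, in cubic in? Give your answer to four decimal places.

With cut size x, the volume is V(x) = x(30 − 2x)(12 − 2x) for 0 < x < 6.
V'(x) = 12x^2 − 168x + 360. Setting V'(x) = 0 gives x ≈ 2.6411 (the root in (0, 6)).
V''(x) = 24x − 168 is negative there, so this is the maximum; V ≈ 438.5526.

438.5526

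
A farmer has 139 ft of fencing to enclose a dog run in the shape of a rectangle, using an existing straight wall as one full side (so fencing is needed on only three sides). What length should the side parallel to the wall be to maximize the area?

139/2

Let the sides perpendicular to the wall have length x and the parallel side y, so 2x + y = 139 and the area is A = xy = x(139 − 2x).
A'(x) = 139 − 4x = 0 gives x = 139/4, and A''(x) = −4 < 0 confirms a maximum.
Then y = 139 − 2·139/4 = 139/2 and A = 19321/8.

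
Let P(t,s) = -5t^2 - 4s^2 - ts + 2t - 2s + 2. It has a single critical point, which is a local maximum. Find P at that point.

∂P/∂t = -10t - s + 2 = 0 and ∂P/∂s = -t - 8s - 2 = 0, so (t, s) = (18/79, -22/79).
The Hessian has P_{tt} = -10, P_{ss} = -8, P_{ts} = -1, giving D = 79 > 0 with P_{tt} < 0, so the point is a local maximum.
P(18/79, -22/79) = 198/79.

198/79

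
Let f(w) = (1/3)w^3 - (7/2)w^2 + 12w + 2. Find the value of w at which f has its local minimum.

4

f'(w) = w^2 - 7w + 12 = 0 at w = 3, 4.
f''(w) = 2w - 7. f''(3) = -1 < 0 ⇒ local maximum; f''(4) = 1 > 0 ⇒ local minimum.
Thus f has its local minimum at w = 4, with value 46/3.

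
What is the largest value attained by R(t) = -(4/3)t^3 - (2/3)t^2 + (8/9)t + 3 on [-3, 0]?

91/3

R'(t) = -4t^2 - (4/3)t + 8/9, whose only zero in [-3, 0] is t = -2/3.
Compare values at every candidate in [-3, 0]: R(-3) = 91/3; R(-2/3) = 203/81; R(0) = 3.
Hence the absolute maximum is 91/3 at t = -3.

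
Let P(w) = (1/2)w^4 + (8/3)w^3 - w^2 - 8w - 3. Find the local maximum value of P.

P'(w) = 2w^3 + 8w^2 - 2w - 8. Setting P'(w) = 0 gives w ∈ {-4, -1, 1}.
Second-derivative test with P''(w) = 6w^2 + 16w - 2: P''(-4) = 30 > 0 ⇒ local minimum; P''(-1) = -12 < 0 ⇒ local maximum; P''(1) = 20 > 0 ⇒ local minimum.
So the local maximum value is P(-1) = 11/6.

11/6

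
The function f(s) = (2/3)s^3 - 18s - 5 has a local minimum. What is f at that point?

f'(s) = 2s^2 - 18. Setting f'(s) = 0 gives s ∈ {-3, 3}.
Second-derivative test with f''(s) = 4s: f''(-3) = -12 < 0 ⇒ local maximum; f''(3) = 12 > 0 ⇒ local minimum.
The local minimum is f(3) = -41.

-41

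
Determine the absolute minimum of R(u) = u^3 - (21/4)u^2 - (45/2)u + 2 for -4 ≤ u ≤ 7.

-467/4

R'(u) = 3u^2 - (21/2)u - 45/2, which vanishes at u = -3/2 and u = 5.
Compare values at every candidate in [-4, 7]: R(-4) = -56,  R(-3/2) = 329/16,  R(5) = -467/4,  R(7) = -279/4.
So the minimum is R(5) = -467/4.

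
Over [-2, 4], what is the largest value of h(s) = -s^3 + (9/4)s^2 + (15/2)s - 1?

259/16

h'(s) = -3s^2 + (9/2)s + 15/2, which vanishes at s = -1 and s = 5/2.
Compare values at every candidate in [-2, 4]: h(-2) = 1,  h(-1) = -21/4,  h(5/2) = 259/16,  h(4) = 1.
Hence the absolute maximum is 259/16 at s = 5/2.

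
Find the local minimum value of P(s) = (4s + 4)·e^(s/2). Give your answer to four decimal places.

Differentiating with the product rule gives P'(s) = (2s + 6)·e^(s/2). Since e^(s/2) > 0, the only critical point is s = -3.
P''(-3) has the same sign as 2 > 0, so this is a local minimum.
P(-3) = (-8)·e^(-3/2) ≈ -1.7850.

-1.7850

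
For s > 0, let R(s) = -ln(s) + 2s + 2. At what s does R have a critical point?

1/2

R'(s) = -1/s + 2 = 0 gives s = 1/2.
R''(s) = 1/s², which is positive for s > 0, so this is a local minimum.
R(1/2) = -1·ln(1/2) + 1 + 2 ≈ 3.6931.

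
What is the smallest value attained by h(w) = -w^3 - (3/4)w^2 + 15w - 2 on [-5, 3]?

-457/16

h'(w) = -3w^2 - (3/2)w + 15, which vanishes at w = -5/2 and w = 2.
Evaluating at the critical points and endpoints: h(-5) = 117/4,  h(-5/2) = -457/16,  h(2) = 17,  h(3) = 37/4.
The minimum over the interval is -457/16, attained at w = -5/2.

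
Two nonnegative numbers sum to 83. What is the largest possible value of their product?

6889/4

With x + y = 83, the product is P(x) = x(83 − x).
P'(x) = 83 − 2x = 0 gives x = 83/2; P'' = −2 < 0, so this is the maximum.
P = 83/2·83/2 = 6889/4.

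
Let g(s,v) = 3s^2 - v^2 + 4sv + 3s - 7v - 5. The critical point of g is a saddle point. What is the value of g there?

41/14

∂g/∂s = 6s + 4v + 3 = 0 and ∂g/∂v = 4s - 2v - 7 = 0, so (s, v) = (11/14, -27/14).
The Hessian has g_{ss} = 6, g_{vv} = -2, g_{sv} = 4, giving D = -28 < 0, so the point is a saddle point.
g(11/14, -27/14) = 41/14.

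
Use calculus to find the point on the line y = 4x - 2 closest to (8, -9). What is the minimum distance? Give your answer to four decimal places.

9.4589

Minimize D(x)^2 = (x - 8)^2 + (4x + 7)^2.
d/dx[D^2] = 2(x - 8) + 2·4·(4x + 7) = 0 ⇒ x = -20/17.
Then y = -114/17 and the distance is √(1521/17) ≈ 9.4589.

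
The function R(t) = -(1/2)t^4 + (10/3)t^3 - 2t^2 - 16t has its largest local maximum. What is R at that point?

61/6

R'(t) = -2t^3 + 10t^2 - 4t - 16. Setting R'(t) = 0 gives t ∈ {-1, 2, 4}.
Second-derivative test with R''(t) = -6t^2 + 20t - 4: R''(-1) = -30 < 0 ⇒ local maximum; R''(2) = 12 > 0 ⇒ local minimum; R''(4) = -20 < 0 ⇒ local maximum.
So the largest local maximum value is R(-1) = 61/6.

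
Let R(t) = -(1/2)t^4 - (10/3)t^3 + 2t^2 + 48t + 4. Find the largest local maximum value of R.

220/3

R'(t) = -2t^3 - 10t^2 + 4t + 48 = 0 at t = -4, -3, 2.
Second-derivative test with R''(t) = -6t^2 - 20t + 4: R''(-4) = -12 < 0 ⇒ local maximum; R''(-3) = 10 > 0 ⇒ local minimum; R''(2) = -60 < 0 ⇒ local maximum.
Thus R has its largest local maximum at t = 2, with value 220/3.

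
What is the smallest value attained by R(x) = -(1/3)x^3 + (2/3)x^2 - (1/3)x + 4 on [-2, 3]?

0

R'(x) = -x^2 + (4/3)x - 1/3, which vanishes at x = 1/3 and x = 1.
Compare values at every candidate in [-2, 3]: R(-2) = 10, R(1/3) = 320/81, R(1) = 4, R(3) = 0.
Hence the absolute minimum is 0 at x = 3.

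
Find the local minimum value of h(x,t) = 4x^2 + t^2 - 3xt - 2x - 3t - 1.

-65/7

∂h/∂x = 8x - 3t - 2 = 0 and ∂h/∂t = -3x + 2t - 3 = 0, so (x, t) = (13/7, 30/7).
The Hessian has h_{xx} = 8, h_{tt} = 2, h_{xt} = -3, giving D = 7 > 0 with h_{xx} > 0, so the point is a local minimum.
h(13/7, 30/7) = -65/7.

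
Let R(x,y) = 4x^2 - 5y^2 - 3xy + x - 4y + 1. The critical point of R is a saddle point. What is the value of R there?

∂R/∂x = 8x - 3y + 1 = 0 and ∂R/∂y = -3x - 10y - 4 = 0, so (x, y) = (-22/89, -29/89).
The Hessian has R_{xx} = 8, R_{yy} = -10, R_{xy} = -3, giving D = -89 < 0, so the point is a saddle point.
R(-22/89, -29/89) = 136/89.

136/89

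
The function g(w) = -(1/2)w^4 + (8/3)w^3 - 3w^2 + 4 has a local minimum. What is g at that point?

19/6

g'(w) = -2w^3 + 8w^2 - 6w = 0 at w = 0, 1, 3.
Second-derivative test with g''(w) = -6w^2 + 16w - 6: g''(0) = -6 < 0 ⇒ local maximum; g''(1) = 4 > 0 ⇒ local minimum; g''(3) = -12 < 0 ⇒ local maximum.
So the local minimum value is g(1) = 19/6.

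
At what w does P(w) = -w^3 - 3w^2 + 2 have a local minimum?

-2

Critical points: P'(w) = -3w^2 - 6w vanishes at w = -2, 0.
P''(w) = -6w - 6. P''(-2) = 6 > 0 ⇒ local minimum; P''(0) = -6 < 0 ⇒ local maximum.
The local minimum is P(-2) = -2.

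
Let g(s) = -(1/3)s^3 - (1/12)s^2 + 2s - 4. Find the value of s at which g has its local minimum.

g'(s) = -s^2 - (1/6)s + 2 = 0 at s = -3/2, 4/3.
Second-derivative test with g''(s) = -2s - 1/6: g''(-3/2) = 17/6 > 0 ⇒ local minimum; g''(4/3) = -17/6 < 0 ⇒ local maximum.
So the local minimum value is g(-3/2) = -97/16.

-3/2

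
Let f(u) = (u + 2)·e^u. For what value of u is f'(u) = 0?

-3

By the product rule, f'(u) = (u + 3)·e^u. Since e^u > 0, the only critical point is u = -3.
f''(-3) has the same sign as 1 > 0, so this is a local minimum.
f(-3) = (-1)·e^(-3) ≈ -0.0498.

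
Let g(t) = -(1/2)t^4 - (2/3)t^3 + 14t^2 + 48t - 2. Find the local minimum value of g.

-134/3

g'(t) = -2t^3 - 2t^2 + 28t + 48 = 0 at t = -3, -2, 4.
Since g''(t) = -6t^2 - 4t + 28, we get g''(-3) = -14 < 0 ⇒ local maximum; g''(-2) = 12 > 0 ⇒ local minimum; g''(4) = -84 < 0 ⇒ local maximum.
Thus g has its local minimum at t = -2, with value -134/3.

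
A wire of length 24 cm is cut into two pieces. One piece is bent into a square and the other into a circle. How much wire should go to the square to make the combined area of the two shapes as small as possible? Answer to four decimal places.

Let x be the length used for the square. Square side x/4; circle radius (24−x)/(2π).
A(x) = (x/4)² + π·((24−x)/(2π))² = x²/16 + (24−x)²/(4π) for 0 ≤ x ≤ 24. A'(x) = x/8 − (24−x)/(2π) = 0 gives x = 4·24/(π+4) ≈ 13.4424.
A'' = 1/8 + 1/(2π) > 0, so this gives the minimum combined area; x ≈ 13.4424 cm to the square.

13.4424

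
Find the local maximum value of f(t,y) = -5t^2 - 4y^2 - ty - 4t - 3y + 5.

∂f/∂t = -10t - y - 4 = 0 and ∂f/∂y = -t - 8y - 3 = 0, so (t, y) = (-29/79, -26/79).
The Hessian has f_{tt} = -10, f_{yy} = -8, f_{ty} = -1, giving D = 79 > 0 with f_{tt} < 0, so the point is a local maximum.
f(-29/79, -26/79) = 492/79.

492/79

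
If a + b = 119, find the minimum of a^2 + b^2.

With a + b = 119, a^2 + b^2 = a^2 + (119 − a)^2.
The derivative 2a − 2(119 − a) = 4a − 238 vanishes at a = 119/2; second derivative 4 > 0, a minimum.
The minimum is 2·(119/2)^2 = 14161/2.

14161/2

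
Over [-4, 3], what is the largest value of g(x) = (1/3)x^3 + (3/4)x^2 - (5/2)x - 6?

Differentiating, g'(x) = x^2 + (3/2)x - 5/2; which vanishes at x = -5/2 and x = 1.
Candidates: g(-4) = -16/3, g(-5/2) = -13/48, g(1) = -89/12, g(3) = 9/4.
The maximum over the interval is 9/4, attained at x = 3.

9/4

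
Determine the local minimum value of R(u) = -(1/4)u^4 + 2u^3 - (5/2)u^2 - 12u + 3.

R'(u) = -u^3 + 6u^2 - 5u - 12 = 0 at u = -1, 3, 4.
Since R''(u) = -3u^2 + 12u - 5, we get R''(-1) = -20 < 0 ⇒ local maximum; R''(3) = 4 > 0 ⇒ local minimum; R''(4) = -5 < 0 ⇒ local maximum.
Thus R has its local minimum at u = 3, with value -87/4.

-87/4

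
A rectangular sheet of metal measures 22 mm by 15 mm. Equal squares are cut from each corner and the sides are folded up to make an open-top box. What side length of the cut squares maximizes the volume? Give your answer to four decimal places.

With cut size x, the volume is V(x) = x(22 − 2x)(15 − 2x) for 0 < x < 7.5.
V'(x) = 12x^2 − 148x + 330. Setting V'(x) = 0 gives x ≈ 2.9220 (the root in (0, 7.5)).
V''(x) = 24x − 148 is negative there, so this is the maximum; V ≈ 432.2349.

2.9220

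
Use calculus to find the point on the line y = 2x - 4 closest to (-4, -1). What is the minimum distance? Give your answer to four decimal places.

Minimize D(x)^2 = (x + 4)^2 + (2x - 3)^2.
d/dx[D^2] = 2(x + 4) + 2·2·(2x - 3) = 0 ⇒ x = 2/5.
Then y = -16/5 and the distance is √(121/5) ≈ 4.9193.

4.9193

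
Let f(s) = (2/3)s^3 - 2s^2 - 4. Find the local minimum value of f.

-20/3

Critical points: f'(s) = 2s^2 - 4s vanishes at s = 0, 2.
Second-derivative test with f''(s) = 4s - 4: f''(0) = -4 < 0 ⇒ local maximum; f''(2) = 4 > 0 ⇒ local minimum.
Thus f has its local minimum at s = 2, with value -20/3.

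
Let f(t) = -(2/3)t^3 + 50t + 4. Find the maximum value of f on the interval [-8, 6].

Differentiating, f'(t) = -2t^2 + 50; which vanishes at t = -5 and t = 5.
Evaluating at the critical points and endpoints: f(-8) = -164/3,  f(-5) = -488/3,  f(5) = 512/3,  f(6) = 160.
Hence the absolute maximum is 512/3 at t = 5.

512/3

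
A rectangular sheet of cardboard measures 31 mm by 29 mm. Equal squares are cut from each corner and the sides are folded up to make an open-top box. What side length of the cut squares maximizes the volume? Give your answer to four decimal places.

4.9917

With cut size x, the volume is V(x) = x(31 − 2x)(29 − 2x) for 0 < x < 14.5.
V'(x) = 12x^2 − 240x + 899. Setting V'(x) = 0 gives x ≈ 4.9917 (the root in (0, 14.5)).
V''(x) = 24x − 240 is negative there, so this is the maximum; V ≈ 1995.0042.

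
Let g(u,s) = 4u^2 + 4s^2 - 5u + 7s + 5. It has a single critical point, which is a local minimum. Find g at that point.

3/8

∂g/∂u = 8u - 5 = 0 and ∂g/∂s = 8s + 7 = 0, so (u, s) = (5/8, -7/8).
The Hessian has g_{uu} = 8, g_{ss} = 8, g_{us} = 0, giving D = 64 > 0 with g_{uu} > 0, so the point is a local minimum.
g(5/8, -7/8) = 3/8.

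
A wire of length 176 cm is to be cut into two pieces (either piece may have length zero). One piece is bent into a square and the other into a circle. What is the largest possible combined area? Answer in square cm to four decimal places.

Let x be the length used for the square. Square side x/4; circle radius (176−x)/(2π).
A(x) = (x/4)² + π·((176−x)/(2π))² = x²/16 + (176−x)²/(4π) for 0 ≤ x ≤ 176. A'(x) = x/8 − (176−x)/(2π) = 0 gives x = 4·176/(π+4) ≈ 98.5775.
A'' > 0, so the interior critical point is a minimum; the maximum is at an endpoint. A(0) = 2464.9918 and A(176) = 1936.0000, so the largest area is 2464.9918.

2464.9918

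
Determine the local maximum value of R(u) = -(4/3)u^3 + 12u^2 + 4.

148

R'(u) = -4u^2 + 24u = 0 at u = 0, 6.
Second-derivative test with R''(u) = -8u + 24: R''(0) = 24 > 0 ⇒ local minimum; R''(6) = -24 < 0 ⇒ local maximum.
Thus R has its local maximum at u = 6, with value 148.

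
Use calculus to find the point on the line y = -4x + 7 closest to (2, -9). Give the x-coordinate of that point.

Minimize D(x)^2 = (x - 2)^2 + (-4x + 16)^2.
d/dx[D^2] = 2(x - 2) + 2·(-4)·(-4x + 16) = 0 ⇒ x = 66/17.
Then y = -145/17 and the distance is √(64/17) ≈ 1.9403.

66/17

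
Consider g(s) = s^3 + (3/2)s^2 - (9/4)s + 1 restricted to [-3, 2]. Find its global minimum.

-23/4

The derivative is 3s^2 + 3s - 9/4, which vanishes at s = -3/2 and s = 1/2.
Candidates: g(-3) = -23/4,  g(-3/2) = 35/8,  g(1/2) = 3/8,  g(2) = 21/2.
The minimum over the interval is -23/4, attained at s = -3.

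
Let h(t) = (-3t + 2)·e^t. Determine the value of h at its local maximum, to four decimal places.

2.1496

By the product rule, h'(t) = (-3t - 1)·e^t. Since e^t > 0, the only critical point is t = -1/3.
h''(-1/3) has the same sign as -3 < 0, so this is a local maximum.
h(-1/3) = (3)·e^(-1/3) ≈ 2.1496.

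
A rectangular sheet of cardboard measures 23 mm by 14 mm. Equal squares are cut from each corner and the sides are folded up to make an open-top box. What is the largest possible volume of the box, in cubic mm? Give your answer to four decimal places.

With cut size x, the volume is V(x) = x(23 − 2x)(14 − 2x) for 0 < x < 7.
V'(x) = 12x^2 − 148x + 322. Setting V'(x) = 0 gives x ≈ 2.8209 (the root in (0, 7)).
V''(x) = 24x − 148 is negative there, so this is the maximum; V ≈ 409.2655.

409.2655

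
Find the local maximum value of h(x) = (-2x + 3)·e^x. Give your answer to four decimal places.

By the product rule, h'(x) = (-2x + 1)·e^x. Since e^x > 0, the only critical point is x = 1/2.
h''(1/2) has the same sign as -2 < 0, so this is a local maximum.
h(1/2) = (2)·e^(1/2) ≈ 3.2974.

3.2974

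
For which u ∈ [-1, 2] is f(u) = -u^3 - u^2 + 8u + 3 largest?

The derivative is -3u^2 - 2u + 8, whose only zero in [-1, 2] is u = 4/3.
Compare values at every candidate in [-1, 2]: f(-1) = -5, f(4/3) = 257/27, f(2) = 7.
So the maximum is f(4/3) = 257/27.

4/3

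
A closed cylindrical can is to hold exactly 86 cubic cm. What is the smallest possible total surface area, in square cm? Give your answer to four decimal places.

With radius r and height h, πr²h = 86 so h = 86/(πr²), and S(r) = 2πr² + 2πrh = 2πr² + 2·86/r.
S'(r) = 4πr − 2·86/r² = 0 ⇒ r³ = 86/(2π), so r ≈ 2.3921 and h = 2r ≈ 4.7841.
S''(r) = 4π + 4·86/r³ > 0, so this is the minimum; S ≈ 107.8566.

107.8566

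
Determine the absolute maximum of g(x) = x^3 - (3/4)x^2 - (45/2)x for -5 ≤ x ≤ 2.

575/16

The derivative is 3x^2 - (3/2)x - 45/2, whose only zero in [-5, 2] is x = -5/2.
Evaluating at the critical points and endpoints: g(-5) = -125/4,  g(-5/2) = 575/16,  g(2) = -40.
The maximum over the interval is 575/16, attained at x = -5/2.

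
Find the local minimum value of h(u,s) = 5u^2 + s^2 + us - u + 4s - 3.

-142/19

∂h/∂u = 10u + s - 1 = 0 and ∂h/∂s = u + 2s + 4 = 0, so (u, s) = (6/19, -41/19).
The Hessian has h_{uu} = 10, h_{ss} = 2, h_{us} = 1, giving D = 19 > 0 with h_{uu} > 0, so the point is a local minimum.
h(6/19, -41/19) = -142/19.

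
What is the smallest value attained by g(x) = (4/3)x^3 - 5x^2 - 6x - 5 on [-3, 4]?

The derivative is 4x^2 - 10x - 6, which vanishes at x = -1/2 and x = 3.
Candidates: g(-3) = -68, g(-1/2) = -41/12, g(3) = -32, g(4) = -71/3.
So the minimum is g(-3) = -68.

-68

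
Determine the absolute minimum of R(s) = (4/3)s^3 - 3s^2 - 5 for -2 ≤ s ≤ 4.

Differentiating, R'(s) = 4s^2 - 6s; which vanishes at s = 0 and s = 3/2.
Evaluating at the critical points and endpoints: R(-2) = -83/3, R(0) = -5, R(3/2) = -29/4, R(4) = 97/3.
So the minimum is R(-2) = -83/3.

-83/3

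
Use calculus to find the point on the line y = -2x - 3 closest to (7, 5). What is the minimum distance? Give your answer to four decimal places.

9.8387

Minimize D(x)^2 = (x - 7)^2 + (-2x - 8)^2.
d/dx[D^2] = 2(x - 7) + 2·(-2)·(-2x - 8) = 0 ⇒ x = -9/5.
Then y = 3/5 and the distance is √(484/5) ≈ 9.8387.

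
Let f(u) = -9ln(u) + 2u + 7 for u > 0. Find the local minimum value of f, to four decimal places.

f'(u) = -9/u + 2 = 0 gives u = 9/2.
f''(u) = 9/u², which is positive for u > 0, so this is a local minimum.
f(9/2) = -9·ln(9/2) + 9 + 7 ≈ 2.4633.

2.4633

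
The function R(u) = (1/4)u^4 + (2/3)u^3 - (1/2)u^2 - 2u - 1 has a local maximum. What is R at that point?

Critical points: R'(u) = u^3 + 2u^2 - u - 2 vanishes at u = -2, -1, 1.
Since R''(u) = 3u^2 + 4u - 1, we get R''(-2) = 3 > 0 ⇒ local minimum; R''(-1) = -2 < 0 ⇒ local maximum; R''(1) = 6 > 0 ⇒ local minimum.
So the local maximum value is R(-1) = 1/12.

1/12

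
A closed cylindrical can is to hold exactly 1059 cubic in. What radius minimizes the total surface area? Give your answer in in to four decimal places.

With radius r and height h, πr²h = 1059 so h = 1059/(πr²), and S(r) = 2πr² + 2πrh = 2πr² + 2·1059/r.
S'(r) = 4πr − 2·1059/r² = 0 ⇒ r³ = 1059/(2π), so r ≈ 5.5238 and h = 2r ≈ 11.0476.
S''(r) = 4π + 4·1059/r³ > 0, so this is the minimum; S ≈ 575.1465.

5.5238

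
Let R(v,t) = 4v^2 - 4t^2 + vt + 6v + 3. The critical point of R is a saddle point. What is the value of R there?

51/65

∂R/∂v = 8v + t + 6 = 0 and ∂R/∂t = v - 8t = 0, so (v, t) = (-48/65, -6/65).
The Hessian has R_{vv} = 8, R_{tt} = -8, R_{vt} = 1, giving D = -65 < 0, so the point is a saddle point.
R(-48/65, -6/65) = 51/65.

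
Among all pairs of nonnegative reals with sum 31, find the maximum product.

961/4

With x + y = 31, the product is P(x) = x(31 − x).
P'(x) = 31 − 2x = 0 gives x = 31/2; P'' = −2 < 0, so this is the maximum.
P = 31/2·31/2 = 961/4.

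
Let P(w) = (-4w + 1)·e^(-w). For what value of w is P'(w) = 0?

5/4

By the product rule, P'(w) = (4w - 5)·e^(-w). Since e^(-w) > 0, the only critical point is w = 5/4.
P''(5/4) has the same sign as 4 > 0, so this is a local minimum.
P(5/4) = (-4)·e^(-5/4) ≈ -1.1460.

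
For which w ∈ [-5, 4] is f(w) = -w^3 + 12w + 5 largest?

The derivative is -3w^2 + 12, which vanishes at w = -2 and w = 2.
Candidates: f(-5) = 70; f(-2) = -11; f(2) = 21; f(4) = -11.
Hence the absolute maximum is 70 at w = -5.

-5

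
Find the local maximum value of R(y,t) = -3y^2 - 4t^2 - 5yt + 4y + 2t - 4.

∂R/∂y = -6y - 5t + 4 = 0 and ∂R/∂t = -5y - 8t + 2 = 0, so (y, t) = (22/23, -8/23).
The Hessian has R_{yy} = -6, R_{tt} = -8, R_{yt} = -5, giving D = 23 > 0 with R_{yy} < 0, so the point is a local maximum.
R(22/23, -8/23) = -56/23.

-56/23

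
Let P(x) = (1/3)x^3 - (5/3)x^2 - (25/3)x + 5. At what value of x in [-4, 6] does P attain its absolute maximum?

Differentiating, P'(x) = x^2 - (10/3)x - 25/3; which vanishes at x = -5/3 and x = 5.
Evaluating at the critical points and endpoints: P(-4) = -29/3,  P(-5/3) = 1030/81,  P(5) = -110/3,  P(6) = -33.
Hence the absolute maximum is 1030/81 at x = -5/3.

-5/3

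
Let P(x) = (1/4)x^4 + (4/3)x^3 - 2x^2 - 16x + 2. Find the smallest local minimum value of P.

P'(x) = x^3 + 4x^2 - 4x - 16. Setting P'(x) = 0 gives x ∈ {-4, -2, 2}.
P''(x) = 3x^2 + 8x - 4. P''(-4) = 12 > 0 ⇒ local minimum; P''(-2) = -8 < 0 ⇒ local maximum; P''(2) = 24 > 0 ⇒ local minimum.
So the smallest local minimum value is P(2) = -70/3.

-70/3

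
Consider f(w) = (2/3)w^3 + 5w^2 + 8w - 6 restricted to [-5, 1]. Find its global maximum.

23/3

f'(w) = 2w^2 + 10w + 8, which vanishes at w = -4 and w = -1.
Compare values at every candidate in [-5, 1]: f(-5) = -13/3, f(-4) = -2/3, f(-1) = -29/3, f(1) = 23/3.
So the maximum is f(1) = 23/3.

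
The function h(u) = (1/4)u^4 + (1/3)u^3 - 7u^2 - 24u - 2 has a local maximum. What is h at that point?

58/3

h'(u) = u^3 + u^2 - 14u - 24 = 0 at u = -3, -2, 4.
h''(u) = 3u^2 + 2u - 14. h''(-3) = 7 > 0 ⇒ local minimum; h''(-2) = -6 < 0 ⇒ local maximum; h''(4) = 42 > 0 ⇒ local minimum.
So the local maximum value is h(-2) = 58/3.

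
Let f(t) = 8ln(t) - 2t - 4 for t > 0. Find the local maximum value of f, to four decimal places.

-0.9096

f'(t) = 8/t − 2 = 0 gives t = 4.
f''(t) = -8/t², which is negative for t > 0, so this is a local maximum.
f(4) = 8·ln(4) - 8 - 4 ≈ -0.9096.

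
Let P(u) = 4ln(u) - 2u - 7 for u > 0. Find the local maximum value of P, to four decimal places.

-8.2274

P'(u) = 4/u − 2 = 0 gives u = 2.
P''(u) = -4/u², which is negative for u > 0, so this is a local maximum.
P(2) = 4·ln(2) - 4 - 7 ≈ -8.2274.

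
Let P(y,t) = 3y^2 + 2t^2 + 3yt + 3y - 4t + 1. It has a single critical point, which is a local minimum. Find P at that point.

∂P/∂y = 6y + 3t + 3 = 0 and ∂P/∂t = 3y + 4t - 4 = 0, so (y, t) = (-8/5, 11/5).
The Hessian has P_{yy} = 6, P_{tt} = 4, P_{yt} = 3, giving D = 15 > 0 with P_{yy} > 0, so the point is a local minimum.
P(-8/5, 11/5) = -29/5.

-29/5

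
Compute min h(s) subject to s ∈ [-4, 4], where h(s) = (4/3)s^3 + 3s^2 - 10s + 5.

h'(s) = 4s^2 + 6s - 10, which vanishes at s = -5/2 and s = 1.
Candidates: h(-4) = 23/3,  h(-5/2) = 335/12,  h(1) = -2/3,  h(4) = 295/3.
Hence the absolute minimum is -2/3 at s = 1.

-2/3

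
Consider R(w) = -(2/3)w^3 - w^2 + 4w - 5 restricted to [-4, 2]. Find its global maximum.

Differentiating, R'(w) = -2w^2 - 2w + 4; which vanishes at w = -2 and w = 1.
Evaluating at the critical points and endpoints: R(-4) = 17/3; R(-2) = -35/3; R(1) = -8/3; R(2) = -19/3.
Hence the absolute maximum is 17/3 at w = -4.

17/3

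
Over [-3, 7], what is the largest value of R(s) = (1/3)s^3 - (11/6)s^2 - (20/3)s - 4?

Differentiating, R'(s) = s^2 - (11/3)s - 20/3; which vanishes at s = -4/3 and s = 5.
Compare values at every candidate in [-3, 7]: R(-3) = -19/2,  R(-4/3) = 68/81,  R(5) = -83/2,  R(7) = -157/6.
The maximum over the interval is 68/81, attained at s = -4/3.

68/81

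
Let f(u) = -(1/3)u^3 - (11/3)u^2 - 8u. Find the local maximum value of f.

400/81

Critical points: f'(u) = -u^2 - (22/3)u - 8 vanishes at u = -6, -4/3.
Since f''(u) = -2u - 22/3, we get f''(-6) = 14/3 > 0 ⇒ local minimum; f''(-4/3) = -14/3 < 0 ⇒ local maximum.
The local maximum is f(-4/3) = 400/81.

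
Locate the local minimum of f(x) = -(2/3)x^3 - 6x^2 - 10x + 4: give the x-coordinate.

-5

f'(x) = -2x^2 - 12x - 10. Setting f'(x) = 0 gives x ∈ {-5, -1}.
Second-derivative test with f''(x) = -4x - 12: f''(-5) = 8 > 0 ⇒ local minimum; f''(-1) = -8 < 0 ⇒ local maximum.
Thus f has its local minimum at x = -5, with value -38/3.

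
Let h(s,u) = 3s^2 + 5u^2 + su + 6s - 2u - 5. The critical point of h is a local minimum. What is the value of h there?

∂h/∂s = 6s + u + 6 = 0 and ∂h/∂u = s + 10u - 2 = 0, so (s, u) = (-62/59, 18/59).
The Hessian has h_{ss} = 6, h_{uu} = 10, h_{su} = 1, giving D = 59 > 0 with h_{ss} > 0, so the point is a local minimum.
h(-62/59, 18/59) = -499/59.

-499/59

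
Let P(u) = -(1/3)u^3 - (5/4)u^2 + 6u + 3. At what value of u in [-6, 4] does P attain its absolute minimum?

The derivative is -u^2 - (5/2)u + 6, which vanishes at u = -4 and u = 3/2.
Evaluating at the critical points and endpoints: P(-6) = -6,  P(-4) = -59/3,  P(3/2) = 129/16,  P(4) = -43/3.
Hence the absolute minimum is -59/3 at u = -4.

-4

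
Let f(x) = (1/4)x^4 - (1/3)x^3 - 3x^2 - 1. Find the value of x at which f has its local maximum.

0

f'(x) = x^3 - x^2 - 6x = 0 at x = -2, 0, 3.
Since f''(x) = 3x^2 - 2x - 6, we get f''(-2) = 10 > 0 ⇒ local minimum; f''(0) = -6 < 0 ⇒ local maximum; f''(3) = 15 > 0 ⇒ local minimum.
So the local maximum value is f(0) = -1.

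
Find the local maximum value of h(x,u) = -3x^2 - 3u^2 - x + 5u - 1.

7/6

∂h/∂x = -6x - 1 = 0 and ∂h/∂u = -6u + 5 = 0, so (x, u) = (-1/6, 5/6).
The Hessian has h_{xx} = -6, h_{uu} = -6, h_{xu} = 0, giving D = 36 > 0 with h_{xx} < 0, so the point is a local maximum.
h(-1/6, 5/6) = 7/6.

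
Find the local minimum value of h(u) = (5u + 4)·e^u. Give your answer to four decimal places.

h'(u) = 5·e^u + (5u + 4)·1·e^u = (5u + 9)·e^u. Since e^u > 0, the only critical point is u = -9/5.
h''(-9/5) has the same sign as 5 > 0, so this is a local minimum.
h(-9/5) = (-5)·e^(-9/5) ≈ -0.8265.

-0.8265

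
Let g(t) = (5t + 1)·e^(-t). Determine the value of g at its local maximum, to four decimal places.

g'(t) = 5·e^(-t) + (5t + 1)·(-1)·e^(-t) = (-5t + 4)·e^(-t). Since e^(-t) > 0, the only critical point is t = 4/5.
g''(4/5) has the same sign as -5 < 0, so this is a local maximum.
g(4/5) = (5)·e^(-4/5) ≈ 2.2466.

2.2466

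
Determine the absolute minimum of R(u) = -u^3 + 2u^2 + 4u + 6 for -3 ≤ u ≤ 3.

R'(u) = -3u^2 + 4u + 4, which vanishes at u = -2/3 and u = 2.
Compare values at every candidate in [-3, 3]: R(-3) = 39, R(-2/3) = 122/27, R(2) = 14, R(3) = 9.
So the minimum is R(-2/3) = 122/27.

122/27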